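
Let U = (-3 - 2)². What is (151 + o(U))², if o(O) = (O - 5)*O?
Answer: 423801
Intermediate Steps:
U = 25 (U = (-5)² = 25)
o(O) = O*(-5 + O) (o(O) = (-5 + O)*O = O*(-5 + O))
(151 + o(U))² = (151 + 25*(-5 + 25))² = (151 + 25*20)² = (151 + 500)² = 651² = 423801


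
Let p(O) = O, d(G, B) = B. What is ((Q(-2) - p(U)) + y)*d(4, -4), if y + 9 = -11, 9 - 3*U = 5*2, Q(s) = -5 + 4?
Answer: 248/3 ≈ 82.667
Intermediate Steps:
Q(s) = -1
U = -1/3 (U = 3 - 5*2/3 = 3 - 1/3*10 = 3 - 10/3 = -1/3 ≈ -0.33333)
y = -20 (y = -9 - 11 = -20)
((Q(-2) - p(U)) + y)*d(4, -4) = ((-1 - 1*(-1/3)) - 20)*(-4) = ((-1 + 1/3) - 20)*(-4) = (-2/3 - 20)*(-4) = -62/3*(-4) = 248/3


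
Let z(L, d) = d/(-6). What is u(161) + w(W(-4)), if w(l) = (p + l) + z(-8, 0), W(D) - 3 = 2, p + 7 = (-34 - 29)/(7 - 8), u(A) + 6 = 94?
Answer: 149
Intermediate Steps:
u(A) = 88 (u(A) = -6 + 94 = 88)
z(L, d) = -d/6 (z(L, d) = d*(-⅙) = -d/6)
p = 56 (p = -7 + (-34 - 29)/(7 - 8) = -7 - 63/(-1) = -7 - 63*(-1) = -7 + 63 = 56)
W(D) = 5 (W(D) = 3 + 2 = 5)
w(l) = 56 + l (w(l) = (56 + l) - ⅙*0 = (56 + l) + 0 = 56 + l)
u(161) + w(W(-4)) = 88 + (56 + 5) = 88 + 61 = 149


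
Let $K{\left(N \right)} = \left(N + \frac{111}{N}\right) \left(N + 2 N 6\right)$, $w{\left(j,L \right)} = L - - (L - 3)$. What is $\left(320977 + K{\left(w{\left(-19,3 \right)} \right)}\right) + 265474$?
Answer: $588011$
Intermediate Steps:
$w{\left(j,L \right)} = -3 + 2 L$ ($w{\left(j,L \right)} = L - - (-3 + L) = L - \left(3 - L\right) = L + \left(-3 + L\right) = -3 + 2 L$)
$K{\left(N \right)} = 13 N \left(N + \frac{111}{N}\right)$ ($K{\left(N \right)} = \left(N + \frac{111}{N}\right) \left(N + 12 N\right) = \left(N + \frac{111}{N}\right) 13 N = 13 N \left(N + \frac{111}{N}\right)$)
$\left(320977 + K{\left(w{\left(-19,3 \right)} \right)}\right) + 265474 = \left(320977 + \left(1443 + 13 \left(-3 + 2 \cdot 3\right)^{2}\right)\right) + 265474 = \left(320977 + \left(1443 + 13 \left(-3 + 6\right)^{2}\right)\right) + 265474 = \left(320977 + \left(1443 + 13 \cdot 3^{2}\right)\right) + 265474 = \left(320977 + \left(1443 + 13 \cdot 9\right)\right) + 265474 = \left(320977 + \left(1443 + 117\right)\right) + 265474 = \left(320977 + 1560\right) + 265474 = 322537 + 265474 = 588011$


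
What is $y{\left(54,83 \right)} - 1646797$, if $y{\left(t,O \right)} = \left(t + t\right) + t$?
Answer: $-1646635$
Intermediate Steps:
$y{\left(t,O \right)} = 3 t$ ($y{\left(t,O \right)} = 2 t + t = 3 t$)
$y{\left(54,83 \right)} - 1646797 = 3 \cdot 54 - 1646797 = 162 - 1646797 = -1646635$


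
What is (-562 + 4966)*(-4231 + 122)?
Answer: -18096036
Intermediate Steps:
(-562 + 4966)*(-4231 + 122) = 4404*(-4109) = -18096036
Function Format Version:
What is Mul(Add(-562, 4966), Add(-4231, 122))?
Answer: -18096036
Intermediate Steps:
Mul(Add(-562, 4966), Add(-4231, 122)) = Mul(4404, -4109) = -18096036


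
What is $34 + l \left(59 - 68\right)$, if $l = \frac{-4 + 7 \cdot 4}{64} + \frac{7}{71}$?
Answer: $\frac{16891}{568} \approx 29.738$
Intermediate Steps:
$l = \frac{269}{568}$ ($l = \left(-4 + 28\right) \frac{1}{64} + 7 \cdot \frac{1}{71} = 24 \cdot \frac{1}{64} + \frac{7}{71} = \frac{3}{8} + \frac{7}{71} = \frac{269}{568} \approx 0.47359$)
$34 + l \left(59 - 68\right) = 34 + \frac{269 \left(59 - 68\right)}{568} = 34 + \frac{269}{568} \left(-9\right) = 34 - \frac{2421}{568} = \frac{16891}{568}$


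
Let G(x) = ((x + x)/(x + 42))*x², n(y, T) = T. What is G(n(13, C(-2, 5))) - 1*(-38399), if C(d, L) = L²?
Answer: 2603983/67 ≈ 38865.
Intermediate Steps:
G(x) = 2*x³/(42 + x) (G(x) = ((2*x)/(42 + x))*x² = (2*x/(42 + x))*x² = 2*x³/(42 + x))
G(n(13, C(-2, 5))) - 1*(-38399) = 2*(5²)³/(42 + 5²) - 1*(-38399) = 2*25³/(42 + 25) + 38399 = 2*15625/67 + 38399 = 2*15625*(1/67) + 38399 = 31250/67 + 38399 = 2603983/67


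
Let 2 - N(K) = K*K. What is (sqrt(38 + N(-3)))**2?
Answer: 31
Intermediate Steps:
N(K) = 2 - K**2 (N(K) = 2 - K*K = 2 - K**2)
(sqrt(38 + N(-3)))**2 = (sqrt(38 + (2 - 1*(-3)**2)))**2 = (sqrt(38 + (2 - 1*9)))**2 = (sqrt(38 + (2 - 9)))**2 = (sqrt(38 - 7))**2 = (sqrt(31))**2 = 31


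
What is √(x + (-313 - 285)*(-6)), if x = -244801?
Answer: I*√241213 ≈ 491.13*I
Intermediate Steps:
√(x + (-313 - 285)*(-6)) = √(-244801 + (-313 - 285)*(-6)) = √(-244801 - 598*(-6)) = √(-244801 + 3588) = √(-241213) = I*√241213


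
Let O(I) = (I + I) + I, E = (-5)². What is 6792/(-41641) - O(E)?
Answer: -3129867/41641 ≈ -75.163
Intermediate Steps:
E = 25
O(I) = 3*I (O(I) = 2*I + I = 3*I)
6792/(-41641) - O(E) = 6792/(-41641) - 3*25 = 6792*(-1/41641) - 1*75 = -6792/41641 - 75 = -3129867/41641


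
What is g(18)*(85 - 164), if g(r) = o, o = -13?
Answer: 1027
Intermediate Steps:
g(r) = -13
g(18)*(85 - 164) = -13*(85 - 164) = -13*(-79) = 1027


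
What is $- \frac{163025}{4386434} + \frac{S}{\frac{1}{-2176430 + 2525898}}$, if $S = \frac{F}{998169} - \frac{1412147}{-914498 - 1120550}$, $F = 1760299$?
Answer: $\frac{478256536847469293532440}{556891195461637413} \approx 8.588 \cdot 10^{5}$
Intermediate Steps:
$S = \frac{4991854318195}{2031321827112}$ ($S = \frac{1760299}{998169} - \frac{1412147}{-914498 - 1120550} = 1760299 \cdot \frac{1}{998169} - \frac{1412147}{-2035048} = \frac{1760299}{998169} - - \frac{1412147}{2035048} = \frac{1760299}{998169} + \frac{1412147}{2035048} = \frac{4991854318195}{2031321827112} \approx 2.4574$)
$- \frac{163025}{4386434} + \frac{S}{\frac{1}{-2176430 + 2525898}} = - \frac{163025}{4386434} + \frac{4991854318195}{2031321827112 \frac{1}{-2176430 + 2525898}} = \left(-163025\right) \frac{1}{4386434} + \frac{4991854318195}{2031321827112 \cdot \frac{1}{349468}} = - \frac{163025}{4386434} + \frac{4991854318195 \frac{1}{\frac{1}{349468}}}{2031321827112} = - \frac{163025}{4386434} + \frac{4991854318195}{2031321827112} \cdot 349468 = - \frac{163025}{4386434} + \frac{436123336217742565}{507830456778} = \frac{478256536847469293532440}{556891195461637413}$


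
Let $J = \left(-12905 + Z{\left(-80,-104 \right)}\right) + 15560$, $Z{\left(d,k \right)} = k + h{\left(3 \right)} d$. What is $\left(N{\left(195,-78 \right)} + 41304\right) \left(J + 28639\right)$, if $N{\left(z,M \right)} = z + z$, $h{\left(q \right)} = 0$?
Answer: $1300435860$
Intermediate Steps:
$Z{\left(d,k \right)} = k$ ($Z{\left(d,k \right)} = k + 0 d = k + 0 = k$)
$N{\left(z,M \right)} = 2 z$
$J = 2551$ ($J = \left(-12905 - 104\right) + 15560 = -13009 + 15560 = 2551$)
$\left(N{\left(195,-78 \right)} + 41304\right) \left(J + 28639\right) = \left(2 \cdot 195 + 41304\right) \left(2551 + 28639\right) = \left(390 + 41304\right) 31190 = 41694 \cdot 31190 = 1300435860$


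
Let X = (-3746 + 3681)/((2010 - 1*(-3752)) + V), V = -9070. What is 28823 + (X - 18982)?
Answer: 32554093/3308 ≈ 9841.0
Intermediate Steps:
X = 65/3308 (X = (-3746 + 3681)/((2010 - 1*(-3752)) - 9070) = -65/((2010 + 3752) - 9070) = -65/(5762 - 9070) = -65/(-3308) = -65*(-1/3308) = 65/3308 ≈ 0.019649)
28823 + (X - 18982) = 28823 + (65/3308 - 18982) = 28823 - 62792391/3308 = 32554093/3308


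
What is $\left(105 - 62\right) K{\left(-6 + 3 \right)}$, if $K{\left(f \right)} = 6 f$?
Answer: $-774$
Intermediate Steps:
$\left(105 - 62\right) K{\left(-6 + 3 \right)} = \left(105 - 62\right) 6 \left(-6 + 3\right) = 43 \cdot 6 \left(-3\right) = 43 \left(-18\right) = -774$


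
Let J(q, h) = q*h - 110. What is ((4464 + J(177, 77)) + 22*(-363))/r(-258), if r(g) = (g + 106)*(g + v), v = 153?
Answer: 9997/15960 ≈ 0.62638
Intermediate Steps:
J(q, h) = -110 + h*q (J(q, h) = h*q - 110 = -110 + h*q)
r(g) = (106 + g)*(153 + g) (r(g) = (g + 106)*(g + 153) = (106 + g)*(153 + g))
((4464 + J(177, 77)) + 22*(-363))/r(-258) = ((4464 + (-110 + 77*177)) + 22*(-363))/(16218 + (-258)² + 259*(-258)) = ((4464 + (-110 + 13629)) - 7986)/(16218 + 66564 - 66822) = ((4464 + 13519) - 7986)/15960 = (17983 - 7986)*(1/15960) = 9997*(1/15960) = 9997/15960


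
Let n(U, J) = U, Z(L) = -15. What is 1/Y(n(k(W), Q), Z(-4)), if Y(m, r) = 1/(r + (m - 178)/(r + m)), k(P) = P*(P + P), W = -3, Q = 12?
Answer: -205/3 ≈ -68.333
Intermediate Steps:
k(P) = 2*P² (k(P) = P*(2*P) = 2*P²)
Y(m, r) = 1/(r + (-178 + m)/(m + r))
1/Y(n(k(W), Q), Z(-4)) = 1/((2*(-3)² - 15)/(-178 + 2*(-3)² + (-15)² + (2*(-3)²)*(-15))) = 1/((2*9 - 15)/(-178 + 2*9 + 225 + (2*9)*(-15))) = 1/((18 - 15)/(-178 + 18 + 225 + 18*(-15))) = 1/(3/(-178 + 18 + 225 - 270)) = 1/(3/(-205)) = 1/(-1/205*3) = 1/(-3/205) = -205/3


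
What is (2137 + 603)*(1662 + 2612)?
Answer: 11710760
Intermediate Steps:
(2137 + 603)*(1662 + 2612) = 2740*4274 = 11710760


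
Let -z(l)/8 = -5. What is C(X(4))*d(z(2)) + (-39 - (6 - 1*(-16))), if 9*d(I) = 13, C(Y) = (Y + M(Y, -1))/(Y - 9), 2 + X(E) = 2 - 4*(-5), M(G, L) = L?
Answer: -5792/99 ≈ -58.505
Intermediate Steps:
z(l) = 40 (z(l) = -8*(-5) = 40)
X(E) = 20 (X(E) = -2 + (2 - 4*(-5)) = -2 + (2 + 20) = -2 + 22 = 20)
C(Y) = (-1 + Y)/(-9 + Y) (C(Y) = (Y - 1)/(Y - 9) = (-1 + Y)/(-9 + Y))
d(I) = 13/9 (d(I) = (⅑)*13 = 13/9)
C(X(4))*d(z(2)) + (-39 - (6 - 1*(-16))) = ((-1 + 20)/(-9 + 20))*(13/9) + (-39 - (6 - 1*(-16))) = (19/11)*(13/9) + (-39 - (6 + 16)) = ((1/11)*19)*(13/9) + (-39 - 1*22) = (19/11)*(13/9) + (-39 - 22) = 247/99 - 61 = -5792/99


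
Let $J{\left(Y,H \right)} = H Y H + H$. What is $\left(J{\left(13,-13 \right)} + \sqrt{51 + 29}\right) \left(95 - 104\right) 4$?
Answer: $-78624 - 144 \sqrt{5} \approx -78946.0$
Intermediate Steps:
$J{\left(Y,H \right)} = H + Y H^{2}$ ($J{\left(Y,H \right)} = Y H^{2} + H = H + Y H^{2}$)
$\left(J{\left(13,-13 \right)} + \sqrt{51 + 29}\right) \left(95 - 104\right) 4 = \left(- 13 \left(1 - 169\right) + \sqrt{51 + 29}\right) \left(95 - 104\right) 4 = \left(- 13 \left(1 - 169\right) + \sqrt{80}\right) \left(-9\right) 4 = \left(\left(-13\right) \left(-168\right) + 4 \sqrt{5}\right) \left(-9\right) 4 = \left(2184 + 4 \sqrt{5}\right) \left(-9\right) 4 = \left(-19656 - 36 \sqrt{5}\right) 4 = -78624 - 144 \sqrt{5}$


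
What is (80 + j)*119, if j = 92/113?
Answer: 1086708/113 ≈ 9616.9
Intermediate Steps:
j = 92/113 (j = 92*(1/113) = 92/113 ≈ 0.81416)
(80 + j)*119 = (80 + 92/113)*119 = (9132/113)*119 = 1086708/113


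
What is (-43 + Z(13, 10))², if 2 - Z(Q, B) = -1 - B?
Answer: 900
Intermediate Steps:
Z(Q, B) = 3 + B (Z(Q, B) = 2 - (-1 - B) = 2 + (1 + B) = 3 + B)
(-43 + Z(13, 10))² = (-43 + (3 + 10))² = (-43 + 13)² = (-30)² = 900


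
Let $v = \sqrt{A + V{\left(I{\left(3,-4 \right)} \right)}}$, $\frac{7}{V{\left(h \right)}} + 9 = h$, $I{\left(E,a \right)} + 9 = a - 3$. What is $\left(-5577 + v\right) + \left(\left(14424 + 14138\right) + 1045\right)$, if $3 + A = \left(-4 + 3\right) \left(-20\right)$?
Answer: $24030 + \frac{\sqrt{418}}{5} \approx 24034.0$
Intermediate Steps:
$I{\left(E,a \right)} = -12 + a$ ($I{\left(E,a \right)} = -9 + \left(a - 3\right) = -9 + \left(-3 + a\right) = -12 + a$)
$V{\left(h \right)} = \frac{7}{-9 + h}$
$A = 17$ ($A = -3 + \left(-4 + 3\right) \left(-20\right) = -3 - -20 = -3 + 20 = 17$)
$v = \frac{\sqrt{418}}{5}$ ($v = \sqrt{17 + \frac{7}{-9 - 16}} = \sqrt{17 + \frac{7}{-25}} = \sqrt{17 + 7 \left(- \frac{1}{25}\right)} = \sqrt{17 - \frac{7}{25}} = \sqrt{\frac{418}{25}} = \frac{\sqrt{418}}{5} \approx 4.089$)
$\left(-5577 + v\right) + \left(\left(14424 + 14138\right) + 1045\right) = \left(-5577 + \frac{\sqrt{418}}{5}\right) + \left(\left(14424 + 14138\right) + 1045\right) = \left(-5577 + \frac{\sqrt{418}}{5}\right) + \left(28562 + 1045\right) = \left(-5577 + \frac{\sqrt{418}}{5}\right) + 29607 = 24030 + \frac{\sqrt{418}}{5}$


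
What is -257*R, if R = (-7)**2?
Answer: -12593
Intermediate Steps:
R = 49
-257*R = -257*49 = -12593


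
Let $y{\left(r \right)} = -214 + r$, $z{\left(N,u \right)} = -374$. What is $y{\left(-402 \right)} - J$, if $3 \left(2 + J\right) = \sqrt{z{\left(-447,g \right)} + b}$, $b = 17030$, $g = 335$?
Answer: $-614 - \frac{4 \sqrt{1041}}{3} \approx -657.02$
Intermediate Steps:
$J = -2 + \frac{4 \sqrt{1041}}{3}$ ($J = -2 + \frac{\sqrt{-374 + 17030}}{3} = -2 + \frac{\sqrt{16656}}{3} = -2 + \frac{4 \sqrt{1041}}{3} \approx 41.019$)
$y{\left(-402 \right)} - J = \left(-214 - 402\right) - \left(-2 + \frac{4 \sqrt{1041}}{3}\right) = -616 + \left(2 - \frac{4 \sqrt{1041}}{3}\right) = -614 - \frac{4 \sqrt{1041}}{3}$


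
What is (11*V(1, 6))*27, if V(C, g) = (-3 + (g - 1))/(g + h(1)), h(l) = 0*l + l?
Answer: 594/7 ≈ 84.857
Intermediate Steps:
h(l) = l (h(l) = 0 + l = l)
V(C, g) = (-4 + g)/(1 + g) (V(C, g) = (-3 + (g - 1))/(g + 1) = (-3 + (-1 + g))/(1 + g) = (-4 + g)/(1 + g))
(11*V(1, 6))*27 = (11*((-4 + 6)/(1 + 6)))*27 = (11*(2/7))*27 = (22/7)*27 = 594/7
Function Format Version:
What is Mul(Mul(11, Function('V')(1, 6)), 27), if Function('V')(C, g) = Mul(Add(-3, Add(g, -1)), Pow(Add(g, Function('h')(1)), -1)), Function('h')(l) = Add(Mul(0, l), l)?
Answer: Rational(594, 7) ≈ 84.857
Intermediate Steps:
Function('h')(l) = l (Function('h')(l) = Add(0, l) = l)
Function('V')(C, g) = Mul(Pow(Add(1, g), -1), Add(-4, g)) (Function('V')(C, g) = Mul(Add(-3, Add(g, -1)), Pow(Add(g, 1), -1)) = Mul(Add(-3, Add(-1, g)), Pow(Add(1, g), -1)) = Mul(Add(-4, g), Pow(Add(1, g), -1)) = Mul(Pow(Add(1, g), -1), Add(-4, g)))
Mul(Mul(11, Function('V')(1, 6)), 27) = Mul(Mul(11, Mul(Pow(Add(1, 6), -1), Add(-4, 6))), 27) = Mul(Mul(11, Mul(Pow(7, -1), 2)), 27) = Mul(Mul(11, Mul(Rational(1, 7), 2)), 27) = Mul(Mul(11, Rational(2, 7)), 27) = Mul(Rational(22, 7), 27) = Rational(594, 7)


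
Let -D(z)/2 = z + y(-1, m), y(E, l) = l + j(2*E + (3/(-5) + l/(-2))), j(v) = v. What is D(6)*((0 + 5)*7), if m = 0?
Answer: -238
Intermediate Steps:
y(E, l) = -⅗ + l/2 + 2*E (y(E, l) = l + (2*E + (3/(-5) + l/(-2))) = l + (2*E + (3*(-⅕) + l*(-½))) = l + (2*E + (-⅗ - l/2)) = l + (-⅗ + 2*E - l/2) = -⅗ + l/2 + 2*E)
D(z) = 26/5 - 2*z (D(z) = -2*(z + (-⅗ + (½)*0 + 2*(-1))) = -2*(z + (-⅗ + 0 - 2)) = -2*(z - 13/5) = -2*(-13/5 + z) = 26/5 - 2*z)
D(6)*((0 + 5)*7) = (26/5 - 2*6)*((0 + 5)*7) = (26/5 - 12)*(5*7) = -34/5*35 = -238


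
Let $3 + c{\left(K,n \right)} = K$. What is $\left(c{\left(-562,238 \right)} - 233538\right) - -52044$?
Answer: $-182059$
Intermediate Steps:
$c{\left(K,n \right)} = -3 + K$
$\left(c{\left(-562,238 \right)} - 233538\right) - -52044 = \left(\left(-3 - 562\right) - 233538\right) - -52044 = \left(-565 - 233538\right) + 52044 = -234103 + 52044 = -182059$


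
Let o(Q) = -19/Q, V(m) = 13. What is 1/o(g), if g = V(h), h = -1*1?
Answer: -13/19 ≈ -0.68421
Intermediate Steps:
h = -1
g = 13
1/o(g) = 1/(-19/13) = -13/19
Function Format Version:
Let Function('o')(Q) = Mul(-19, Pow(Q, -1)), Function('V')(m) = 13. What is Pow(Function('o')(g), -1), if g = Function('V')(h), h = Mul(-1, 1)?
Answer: Rational(-13, 19) ≈ -0.68421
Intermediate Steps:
h = -1
g = 13
Pow(Function('o')(g), -1) = Pow(Mul(-19, Pow(13, -1)), -1) = Pow(Mul(-19, Rational(1, 13)), -1) = Pow(Rational(-19, 13), -1) = Rational(-13, 19)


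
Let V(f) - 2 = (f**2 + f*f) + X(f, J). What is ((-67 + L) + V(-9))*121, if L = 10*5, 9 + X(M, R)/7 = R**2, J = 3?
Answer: 17787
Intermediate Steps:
X(M, R) = -63 + 7*R**2
L = 50
V(f) = 2 + 2*f**2 (V(f) = 2 + ((f**2 + f*f) + (-63 + 7*3**2)) = 2 + ((f**2 + f**2) + (-63 + 7*9)) = 2 + (2*f**2 + (-63 + 63)) = 2 + (2*f**2 + 0) = 2 + 2*f**2)
((-67 + L) + V(-9))*121 = ((-67 + 50) + (2 + 2*(-9)**2))*121 = (-17 + (2 + 2*81))*121 = (-17 + (2 + 162))*121 = (-17 + 164)*121 = 147*121 = 17787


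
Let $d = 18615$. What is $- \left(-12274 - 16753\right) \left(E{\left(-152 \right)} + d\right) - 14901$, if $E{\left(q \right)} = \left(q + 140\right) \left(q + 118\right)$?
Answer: $552165720$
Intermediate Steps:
$E{\left(q \right)} = \left(118 + q\right) \left(140 + q\right)$ ($E{\left(q \right)} = \left(140 + q\right) \left(118 + q\right) = \left(118 + q\right) \left(140 + q\right)$)
$- \left(-12274 - 16753\right) \left(E{\left(-152 \right)} + d\right) - 14901 = - \left(-12274 - 16753\right) \left(\left(16520 + \left(-152\right)^{2} + 258 \left(-152\right)\right) + 18615\right) - 14901 = - \left(-29027\right) \left(\left(16520 + 23104 - 39216\right) + 18615\right) - 14901 = - \left(-29027\right) \left(408 + 18615\right) - 14901 = - \left(-29027\right) 19023 - 14901 = \left(-1\right) \left(-552180621\right) - 14901 = 552180621 - 14901 = 552165720$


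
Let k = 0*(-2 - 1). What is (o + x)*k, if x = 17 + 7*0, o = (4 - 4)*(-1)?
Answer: 0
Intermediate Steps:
o = 0 (o = 0*(-1) = 0)
x = 17 (x = 17 + 0 = 17)
k = 0 (k = 0*(-3) = 0)
(o + x)*k = (0 + 17)*0 = 17*0 = 0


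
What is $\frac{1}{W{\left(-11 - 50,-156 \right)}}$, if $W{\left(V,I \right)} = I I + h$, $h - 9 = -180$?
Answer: $\frac{1}{24165} \approx 4.1382 \cdot 10^{-5}$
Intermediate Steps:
$h = -171$ ($h = 9 - 180 = -171$)
$W{\left(V,I \right)} = -171 + I^{2}$ ($W{\left(V,I \right)} = I I - 171 = I^{2} - 171 = -171 + I^{2}$)
$\frac{1}{W{\left(-11 - 50,-156 \right)}} = \frac{1}{-171 + \left(-156\right)^{2}} = \frac{1}{-171 + 24336} = \frac{1}{24165}$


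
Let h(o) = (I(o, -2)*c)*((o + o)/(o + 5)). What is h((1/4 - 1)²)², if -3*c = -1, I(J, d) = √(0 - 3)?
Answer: -108/7921 ≈ -0.013635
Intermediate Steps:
I(J, d) = I*√3 (I(J, d) = √(-3) = I*√3)
c = ⅓ (c = -⅓*(-1) = ⅓ ≈ 0.33333)
h(o) = 2*I*o*√3/(3*(5 + o)) (h(o) = ((I*√3)*(⅓))*((o + o)/(o + 5)) = (I*√3/3)*((2*o)/(5 + o)) = (I*√3/3)*(2*o/(5 + o)) = 2*I*o*√3/(3*(5 + o)))
h((1/4 - 1)²)² = (2*I*(1/4 - 1)²*√3/(3*(5 + (1/4 - 1)²)))² = (2*I*(1*(¼) - 1)²*√3/(3*(5 + (1*(¼) - 1)²)))² = (2*I*(¼ - 1)²*√3/(3*(5 + (¼ - 1)²)))² = (2*I*(-¾)²*√3/(3*(5 + (-¾)²)))² = ((⅔)*I*(9/16)*√3/(5 + 9/16))² = ((⅔)*I*(9/16)*√3/(89/16))² = ((⅔)*I*(9/16)*√3*(16/89))² = (6*I*√3/89)² = -108/7921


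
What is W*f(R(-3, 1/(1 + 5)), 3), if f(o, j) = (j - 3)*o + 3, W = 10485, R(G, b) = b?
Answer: 31455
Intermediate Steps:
f(o, j) = 3 + o*(-3 + j) (f(o, j) = (-3 + j)*o + 3 = o*(-3 + j) + 3 = 3 + o*(-3 + j))
W*f(R(-3, 1/(1 + 5)), 3) = 10485*(3 - 3/(1 + 5) + 3/(1 + 5)) = 10485*(3 - 3/6 + 3/6) = 10485*(3 - 3*⅙ + 3*(⅙)) = 10485*(3 - ½ + ½) = 10485*3 = 31455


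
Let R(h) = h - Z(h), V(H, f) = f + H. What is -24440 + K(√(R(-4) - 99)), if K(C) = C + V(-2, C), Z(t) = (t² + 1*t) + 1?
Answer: -24442 + 4*I*√29 ≈ -24442.0 + 21.541*I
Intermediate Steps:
Z(t) = 1 + t + t² (Z(t) = (t² + t) + 1 = (t + t²) + 1 = 1 + t + t²)
V(H, f) = H + f
R(h) = -1 - h² (R(h) = h - (1 + h + h²) = h + (-1 - h - h²) = -1 - h²)
K(C) = -2 + 2*C (K(C) = C + (-2 + C) = -2 + 2*C)
-24440 + K(√(R(-4) - 99)) = -24440 + (-2 + 2*√((-1 - 1*(-4)²) - 99)) = -24440 + (-2 + 2*√((-1 - 1*16) - 99)) = -24440 + (-2 + 2*√((-1 - 16) - 99)) = -24440 + (-2 + 2*√(-17 - 99)) = -24440 + (-2 + 2*√(-116)) = -24440 + (-2 + 2*(2*I*√29)) = -24440 + (-2 + 4*I*√29) = -24442 + 4*I*√29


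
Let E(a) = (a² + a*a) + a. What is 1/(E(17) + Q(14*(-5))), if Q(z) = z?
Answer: 1/525 ≈ 0.0019048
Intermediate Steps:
E(a) = a + 2*a² (E(a) = (a² + a²) + a = 2*a² + a = a + 2*a²)
1/(E(17) + Q(14*(-5))) = 1/(17*(1 + 2*17) + 14*(-5)) = 1/(17*(1 + 34) - 70) = 1/(17*35 - 70) = 1/(595 - 70) = 1/525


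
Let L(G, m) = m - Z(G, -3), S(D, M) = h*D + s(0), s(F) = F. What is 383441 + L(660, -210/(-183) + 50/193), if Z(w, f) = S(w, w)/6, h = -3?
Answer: 4518152543/11773 ≈ 3.8377e+5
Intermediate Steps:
S(D, M) = -3*D (S(D, M) = -3*D + 0 = -3*D)
Z(w, f) = -w/2 (Z(w, f) = -3*w/6 = -3*w*(⅙) = -w/2)
L(G, m) = m + G/2 (L(G, m) = m - (-1)*G/2 = m + G/2)
383441 + L(660, -210/(-183) + 50/193) = 383441 + ((-210/(-183) + 50/193) + (½)*660) = 383441 + ((-210*(-1/183) + 50*(1/193)) + 330) = 383441 + ((70/61 + 50/193) + 330) = 383441 + (16560/11773 + 330) = 383441 + 3901650/11773 = 4518152543/11773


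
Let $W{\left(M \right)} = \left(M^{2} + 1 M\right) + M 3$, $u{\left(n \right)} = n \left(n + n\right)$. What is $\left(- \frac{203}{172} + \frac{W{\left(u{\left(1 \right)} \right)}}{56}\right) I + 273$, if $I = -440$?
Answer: $\frac{210103}{301} \approx 698.02$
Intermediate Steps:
$u{\left(n \right)} = 2 n^{2}$ ($u{\left(n \right)} = n 2 n = 2 n^{2}$)
$W{\left(M \right)} = M^{2} + 4 M$ ($W{\left(M \right)} = \left(M^{2} + M\right) + 3 M = \left(M + M^{2}\right) + 3 M = M^{2} + 4 M$)
$\left(- \frac{203}{172} + \frac{W{\left(u{\left(1 \right)} \right)}}{56}\right) I + 273 = \left(- \frac{203}{172} + \frac{2 \cdot 1^{2} \left(4 + 2 \cdot 1^{2}\right)}{56}\right) \left(-440\right) + 273 = \left(\left(-203\right) \frac{1}{172} + 2 \cdot 1 \left(4 + 2 \cdot 1\right) \frac{1}{56}\right) \left(-440\right) + 273 = \left(- \frac{203}{172} + 2 \left(4 + 2\right) \frac{1}{56}\right) \left(-440\right) + 273 = \left(- \frac{203}{172} + 2 \cdot 6 \cdot \frac{1}{56}\right) \left(-440\right) + 273 = \left(- \frac{203}{172} + 12 \cdot \frac{1}{56}\right) \left(-440\right) + 273 = \left(- \frac{203}{172} + \frac{3}{14}\right) \left(-440\right) + 273 = \left(- \frac{1163}{1204}\right) \left(-440\right) + 273 = \frac{127930}{301} + 273 = \frac{210103}{301}$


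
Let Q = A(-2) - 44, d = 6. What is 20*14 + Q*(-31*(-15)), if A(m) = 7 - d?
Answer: -19715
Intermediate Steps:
A(m) = 1 (A(m) = 7 - 1*6 = 7 - 6 = 1)
Q = -43 (Q = 1 - 44 = -43)
20*14 + Q*(-31*(-15)) = 20*14 - (-1333)*(-15) = 280 - 43*465 = 280 - 19995 = -19715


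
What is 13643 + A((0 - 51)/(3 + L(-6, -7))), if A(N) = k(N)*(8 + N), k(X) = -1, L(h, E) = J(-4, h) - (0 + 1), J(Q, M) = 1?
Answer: 13652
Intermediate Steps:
L(h, E) = 0 (L(h, E) = 1 - (0 + 1) = 1 - 1*1 = 1 - 1 = 0)
A(N) = -8 - N (A(N) = -(8 + N) = -8 - N)
13643 + A((0 - 51)/(3 + L(-6, -7))) = 13643 + (-8 - (0 - 51)/(3 + 0)) = 13643 + (-8 - (-51)/3) = 13643 + (-8 - 1*(-17)) = 13643 + (-8 + 17) = 13643 + 9 = 13652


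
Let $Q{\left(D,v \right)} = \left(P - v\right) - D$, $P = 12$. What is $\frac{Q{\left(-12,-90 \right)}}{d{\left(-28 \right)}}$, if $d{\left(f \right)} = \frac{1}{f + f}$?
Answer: $-6384$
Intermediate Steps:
$Q{\left(D,v \right)} = 12 - D - v$ ($Q{\left(D,v \right)} = \left(12 - v\right) - D = 12 - D - v$)
$d{\left(f \right)} = \frac{1}{2 f}$
$\frac{Q{\left(-12,-90 \right)}}{d{\left(-28 \right)}} = \frac{12 - -12 - -90}{\frac{1}{2} \frac{1}{-28}} = \frac{12 + 12 + 90}{\frac{1}{2} \left(- \frac{1}{28}\right)} = \frac{114}{- \frac{1}{56}} = 114 \left(-56\right) = -6384$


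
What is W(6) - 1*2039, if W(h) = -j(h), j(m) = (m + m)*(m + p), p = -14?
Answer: -1943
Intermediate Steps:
j(m) = 2*m*(-14 + m) (j(m) = (m + m)*(m - 14) = (2*m)*(-14 + m) = 2*m*(-14 + m))
W(h) = -2*h*(-14 + h)
W(6) - 1*2039 = 2*6*(14 - 1*6) - 1*2039 = 2*6*(14 - 6) - 2039 = 2*6*8 - 2039 = 96 - 2039 = -1943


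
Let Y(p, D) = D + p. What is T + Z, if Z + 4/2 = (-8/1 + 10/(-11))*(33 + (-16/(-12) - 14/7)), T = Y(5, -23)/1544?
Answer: -7389881/25476 ≈ -290.07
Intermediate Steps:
T = -9/772 (T = (-23 + 5)/1544 = -18*1/1544 = -9/772 ≈ -0.011658)
Z = -9572/33 (Z = -2 + (-8/1 + 10/(-11))*(33 + (-16/(-12) - 14/7)) = -2 + (-8*1 + 10*(-1/11))*(33 + (-16*(-1/12) - 14*1/7)) = -2 + (-8 - 10/11)*(33 + (4/3 - 2)) = -2 - 98*(33 - 2/3)/11 = -2 - 98/11*97/3 = -2 - 9506/33 = -9572/33 ≈ -290.06)
T + Z = -9/772 - 9572/33 = -7389881/25476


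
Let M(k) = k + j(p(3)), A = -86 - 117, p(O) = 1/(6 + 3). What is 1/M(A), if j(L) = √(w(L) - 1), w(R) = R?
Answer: -1827/370889 - 6*I*√2/370889 ≈ -0.004926 - 2.2878e-5*I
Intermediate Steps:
p(O) = ⅑ (p(O) = 1/9 = ⅑)
j(L) = √(-1 + L) (j(L) = √(L - 1) = √(-1 + L))
A = -203
M(k) = k + 2*I*√2/3 (M(k) = k + √(-1 + ⅑) = k + √(-8/9) = k + 2*I*√2/3)
1/M(A) = 1/(-203 + 2*I*√2/3)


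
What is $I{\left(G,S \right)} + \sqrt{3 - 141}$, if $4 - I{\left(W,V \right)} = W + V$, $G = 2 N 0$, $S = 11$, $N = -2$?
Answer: $-7 + i \sqrt{138} \approx -7.0 + 11.747 i$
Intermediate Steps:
$G = 0$ ($G = 2 \left(-2\right) 0 = \left(-4\right) 0 = 0$)
$I{\left(W,V \right)} = 4 - V - W$ ($I{\left(W,V \right)} = 4 - \left(W + V\right) = 4 - \left(V + W\right) = 4 - V - W$)
$I{\left(G,S \right)} + \sqrt{3 - 141} = \left(4 - 11 - 0\right) + \sqrt{3 - 141} = \left(4 - 11 + 0\right) + \sqrt{-138} = -7 + i \sqrt{138}$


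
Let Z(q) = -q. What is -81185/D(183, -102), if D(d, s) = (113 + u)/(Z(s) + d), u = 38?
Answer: -23137725/151 ≈ -1.5323e+5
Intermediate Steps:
D(d, s) = 151/(d - s) (D(d, s) = (113 + 38)/(-s + d) = 151/(d - s))
-81185/D(183, -102) = -81185/(151/(183 - 1*(-102))) = -81185/(151/(183 + 102)) = -81185/(151/285) = -81185/(151*(1/285)) = -81185/151/285 = -81185*285/151 = -23137725/151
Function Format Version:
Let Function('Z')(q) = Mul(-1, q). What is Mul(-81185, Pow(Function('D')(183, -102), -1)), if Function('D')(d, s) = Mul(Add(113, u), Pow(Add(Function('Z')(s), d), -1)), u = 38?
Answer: Rational(-23137725, 151) ≈ -1.5323e+5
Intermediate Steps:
Function('D')(d, s) = Mul(151, Pow(Add(d, Mul(-1, s)), -1)) (Function('D')(d, s) = Mul(Add(113, 38), Pow(Add(Mul(-1, s), d), -1)) = Mul(151, Pow(Add(d, Mul(-1, s)), -1)))
Mul(-81185, Pow(Function('D')(183, -102), -1)) = Mul(-81185, Pow(Mul(151, Pow(Add(183, Mul(-1, -102)), -1)), -1)) = Mul(-81185, Pow(Mul(151, Pow(Add(183, 102), -1)), -1)) = Mul(-81185, Pow(Mul(151, Pow(285, -1)), -1)) = Mul(-81185, Pow(Mul(151, Rational(1, 285)), -1)) = Mul(-81185, Pow(Rational(151, 285), -1)) = Mul(-81185, Rational(285, 151)) = Rational(-23137725, 151)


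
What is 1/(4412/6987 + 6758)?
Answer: 6987/47222558 ≈ 0.00014796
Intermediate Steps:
1/(4412/6987 + 6758) = 1/(47222558/6987) = 6987/47222558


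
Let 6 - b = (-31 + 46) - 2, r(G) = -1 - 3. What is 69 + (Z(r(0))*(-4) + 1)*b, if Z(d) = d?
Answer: -50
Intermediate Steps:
r(G) = -4
b = -7 (b = 6 - ((-31 + 46) - 2) = 6 - (15 - 2) = 6 - 1*13 = 6 - 13 = -7)
69 + (Z(r(0))*(-4) + 1)*b = 69 + (-4*(-4) + 1)*(-7) = 69 + (16 + 1)*(-7) = 69 + 17*(-7) = 69 - 119 = -50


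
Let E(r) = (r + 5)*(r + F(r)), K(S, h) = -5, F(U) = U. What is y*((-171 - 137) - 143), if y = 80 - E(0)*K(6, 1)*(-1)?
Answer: -36080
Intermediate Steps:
E(r) = 2*r*(5 + r) (E(r) = (r + 5)*(r + r) = (5 + r)*(2*r) = 2*r*(5 + r))
y = 80 (y = 80 - (2*0*(5 + 0))*(-5)*(-1) = 80 - (2*0*5)*(-5)*(-1) = 80 - 0*(-5)*(-1) = 80 - 0*(-1) = 80 - 1*0 = 80 + 0 = 80)
y*((-171 - 137) - 143) = 80*((-171 - 137) - 143) = 80*(-308 - 143) = 80*(-451) = -36080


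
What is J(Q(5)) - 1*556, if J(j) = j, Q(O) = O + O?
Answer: -546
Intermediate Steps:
Q(O) = 2*O
J(Q(5)) - 1*556 = 2*5 - 1*556 = 10 - 556 = -546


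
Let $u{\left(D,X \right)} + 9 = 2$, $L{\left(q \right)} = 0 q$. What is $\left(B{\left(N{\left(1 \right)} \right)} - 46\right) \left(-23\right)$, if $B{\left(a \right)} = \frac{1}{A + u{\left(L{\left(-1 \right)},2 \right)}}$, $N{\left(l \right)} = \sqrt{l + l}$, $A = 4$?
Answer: $\frac{3197}{3} \approx 1065.7$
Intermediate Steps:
$L{\left(q \right)} = 0$
$u{\left(D,X \right)} = -7$ ($u{\left(D,X \right)} = -9 + 2 = -7$)
$N{\left(l \right)} = \sqrt{2} \sqrt{l}$ ($N{\left(l \right)} = \sqrt{2 l} = \sqrt{2} \sqrt{l}$)
$B{\left(a \right)} = - \frac{1}{3}$ ($B{\left(a \right)} = \frac{1}{4 - 7} = \frac{1}{-3} = - \frac{1}{3}$)
$\left(B{\left(N{\left(1 \right)} \right)} - 46\right) \left(-23\right) = \left(- \frac{1}{3} - 46\right) \left(-23\right) = \left(- \frac{139}{3}\right) \left(-23\right) = \frac{3197}{3}$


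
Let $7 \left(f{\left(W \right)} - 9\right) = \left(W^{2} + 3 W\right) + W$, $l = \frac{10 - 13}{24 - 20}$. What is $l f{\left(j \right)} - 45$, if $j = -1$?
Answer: $- \frac{360}{7} \approx -51.429$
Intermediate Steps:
$l = - \frac{3}{4} \approx -0.75$
$f{\left(W \right)} = 9 + \frac{W^{2}}{7} + \frac{4 W}{7}$ ($f{\left(W \right)} = 9 + \frac{\left(W^{2} + 3 W\right) + W}{7} = 9 + \frac{W^{2} + 4 W}{7} = 9 + \left(\frac{W^{2}}{7} + \frac{4 W}{7}\right) = 9 + \frac{W^{2}}{7} + \frac{4 W}{7}$)
$l f{\left(j \right)} - 45 = - \frac{3 \left(9 + \frac{\left(-1\right)^{2}}{7} + \frac{4}{7} \left(-1\right)\right)}{4} - 45 = - \frac{3 \left(9 + \frac{1}{7} \cdot 1 - \frac{4}{7}\right)}{4} - 45 = - \frac{3 \left(9 + \frac{1}{7} - \frac{4}{7}\right)}{4} - 45 = \left(- \frac{3}{4}\right) \frac{60}{7} - 45 = - \frac{45}{7} - 45 = - \frac{360}{7}$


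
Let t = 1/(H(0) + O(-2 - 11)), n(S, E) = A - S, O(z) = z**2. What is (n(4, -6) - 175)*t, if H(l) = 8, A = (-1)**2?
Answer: -178/177 ≈ -1.0056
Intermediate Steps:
A = 1
n(S, E) = 1 - S
t = 1/177 (t = 1/(8 + (-2 - 11)**2) = 1/(8 + (-13)**2) = 1/(8 + 169) = 1/177 ≈ 0.0056497)
(n(4, -6) - 175)*t = ((1 - 1*4) - 175)*(1/177) = ((1 - 4) - 175)*(1/177) = (-3 - 175)*(1/177) = -178*1/177 = -178/177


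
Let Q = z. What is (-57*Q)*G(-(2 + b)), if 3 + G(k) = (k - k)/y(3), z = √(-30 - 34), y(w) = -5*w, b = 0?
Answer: 1368*I ≈ 1368.0*I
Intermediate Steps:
z = 8*I (z = √(-64) = 8*I ≈ 8.0*I)
G(k) = -3 (G(k) = -3 + (k - k)/((-5*3)) = -3 + 0/(-15) = -3 + 0*(-1/15) = -3 + 0 = -3)
Q = 8*I ≈ 8.0*I
(-57*Q)*G(-(2 + b)) = -456*I*(-3) = 1368*I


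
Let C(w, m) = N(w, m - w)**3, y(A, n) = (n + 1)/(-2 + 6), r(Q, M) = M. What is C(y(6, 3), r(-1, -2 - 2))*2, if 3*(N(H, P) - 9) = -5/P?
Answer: 43904/27 ≈ 1626.1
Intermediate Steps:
N(H, P) = 9 - 5/(3*P) (N(H, P) = 9 + (-5/P)/3 = 9 - 5/(3*P))
y(A, n) = 1/4 + n/4 (y(A, n) = (1 + n)/4 = (1 + n)*(1/4) = 1/4 + n/4)
C(w, m) = (9 - 5/(3*(m - w)))**3
C(y(6, 3), r(-1, -2 - 2))*2 = ((-5 - 27*(1/4 + (1/4)*3) + 27*(-2 - 2))**3/(27*((-2 - 2) - (1/4 + (1/4)*3))**3))*2 = ((-5 - 27*(1/4 + 3/4) + 27*(-4))**3/(27*(-4 - (1/4 + 3/4))**3))*2 = ((-5 - 27*1 - 108)**3/(27*(-4 - 1*1)**3))*2 = ((-5 - 27 - 108)**3/(27*(-4 - 1)**3))*2 = ((1/27)*(-140)**3/(-5)**3)*2 = ((1/27)*(-1/125)*(-2744000))*2 = (21952/27)*2 = 43904/27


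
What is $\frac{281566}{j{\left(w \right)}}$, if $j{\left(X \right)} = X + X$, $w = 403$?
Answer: $\frac{140783}{403} \approx 349.34$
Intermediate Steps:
$j{\left(X \right)} = 2 X$
$\frac{281566}{j{\left(w \right)}} = \frac{281566}{2 \cdot 403} = \frac{281566}{806} = 281566 \cdot \frac{1}{806} = \frac{140783}{403}$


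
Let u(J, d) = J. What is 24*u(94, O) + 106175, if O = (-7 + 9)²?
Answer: 108431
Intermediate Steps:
O = 4 (O = 2² = 4)
24*u(94, O) + 106175 = 24*94 + 106175 = 2256 + 106175 = 108431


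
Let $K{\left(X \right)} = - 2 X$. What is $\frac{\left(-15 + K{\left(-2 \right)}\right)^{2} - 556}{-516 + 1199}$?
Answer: $- \frac{435}{683} \approx -0.6369$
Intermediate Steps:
$\frac{\left(-15 + K{\left(-2 \right)}\right)^{2} - 556}{-516 + 1199} = \frac{\left(-15 - -4\right)^{2} - 556}{-516 + 1199} = \frac{\left(-15 + 4\right)^{2} - 556}{683} = \left(\left(-11\right)^{2} - 556\right) \frac{1}{683} = \left(121 - 556\right) \frac{1}{683} = \left(-435\right) \frac{1}{683} = - \frac{435}{683}$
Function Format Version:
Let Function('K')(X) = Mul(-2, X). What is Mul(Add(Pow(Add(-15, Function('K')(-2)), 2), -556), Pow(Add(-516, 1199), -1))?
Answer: Rational(-435, 683) ≈ -0.63690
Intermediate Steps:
Mul(Add(Pow(Add(-15, Function('K')(-2)), 2), -556), Pow(Add(-516, 1199), -1)) = Mul(Add(Pow(Add(-15, Mul(-2, -2)), 2), -556), Pow(Add(-516, 1199), -1)) = Mul(Add(Pow(Add(-15, 4), 2), -556), Pow(683, -1)) = Mul(Add(Pow(-11, 2), -556), Rational(1, 683)) = Mul(Add(121, -556), Rational(1, 683)) = Mul(-435, Rational(1, 683)) = Rational(-435, 683)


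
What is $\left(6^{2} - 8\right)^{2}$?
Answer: $784$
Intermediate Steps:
$\left(6^{2} - 8\right)^{2} = \left(36 - 8\right)^{2} = 28^{2} = 784$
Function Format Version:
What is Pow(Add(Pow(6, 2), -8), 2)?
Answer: 784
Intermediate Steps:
Pow(Add(Pow(6, 2), -8), 2) = Pow(Add(36, -8), 2) = Pow(28, 2) = 784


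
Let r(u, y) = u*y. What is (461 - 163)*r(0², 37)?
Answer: 0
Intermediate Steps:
(461 - 163)*r(0², 37) = (461 - 163)*(0²*37) = 298*(0*37) = 298*0 = 0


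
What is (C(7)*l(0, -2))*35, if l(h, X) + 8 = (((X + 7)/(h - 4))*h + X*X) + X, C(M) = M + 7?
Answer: -2940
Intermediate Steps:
C(M) = 7 + M
l(h, X) = -8 + X + X**2 + h*(7 + X)/(-4 + h) (l(h, X) = -8 + ((((X + 7)/(h - 4))*h + X*X) + X) = -8 + ((((7 + X)/(-4 + h))*h + X**2) + X) = -8 + ((h*(7 + X)/(-4 + h) + X**2) + X) = -8 + ((X**2 + h*(7 + X)/(-4 + h)) + X) = -8 + (X + X**2 + h*(7 + X)/(-4 + h)) = -8 + X + X**2 + h*(7 + X)/(-4 + h))
(C(7)*l(0, -2))*35 = ((7 + 7)*((32 - 1*0 - 4*(-2) - 4*(-2)**2 + 0*(-2)**2 + 2*(-2)*0)/(-4 + 0)))*35 = (14*((32 + 0 + 8 - 4*4 + 0*4 + 0)/(-4)))*35 = (14*(-(32 + 0 + 8 - 16 + 0 + 0)/4))*35 = (14*(-1/4*24))*35 = (14*(-6))*35 = -84*35 = -2940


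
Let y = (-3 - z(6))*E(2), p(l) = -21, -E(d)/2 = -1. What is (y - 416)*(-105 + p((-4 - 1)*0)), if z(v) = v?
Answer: 54684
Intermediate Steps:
E(d) = 2 (E(d) = -2*(-1) = 2)
y = -18 (y = (-3 - 1*6)*2 = (-3 - 6)*2 = -9*2 = -18)
(y - 416)*(-105 + p((-4 - 1)*0)) = (-18 - 416)*(-105 - 21) = -434*(-126) = 54684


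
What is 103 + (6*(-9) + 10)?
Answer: 59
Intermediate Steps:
103 + (6*(-9) + 10) = 103 + (-54 + 10) = 103 - 44 = 59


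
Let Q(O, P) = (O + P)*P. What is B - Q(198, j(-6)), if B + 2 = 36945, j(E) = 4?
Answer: 36135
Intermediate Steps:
B = 36943 (B = -2 + 36945 = 36943)
Q(O, P) = P*(O + P)
B - Q(198, j(-6)) = 36943 - 4*(198 + 4) = 36943 - 4*202 = 36943 - 1*808 = 36943 - 808 = 36135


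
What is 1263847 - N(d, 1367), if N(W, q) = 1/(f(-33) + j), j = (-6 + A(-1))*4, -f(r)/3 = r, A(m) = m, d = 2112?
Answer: 89733136/71 ≈ 1.2638e+6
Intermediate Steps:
f(r) = -3*r
j = -28 (j = (-6 - 1)*4 = -7*4 = -28)
N(W, q) = 1/71 (N(W, q) = 1/(-3*(-33) - 28) = 1/(99 - 28) = 1/71)
1263847 - N(d, 1367) = 1263847 - 1*1/71 = 1263847 - 1/71 = 89733136/71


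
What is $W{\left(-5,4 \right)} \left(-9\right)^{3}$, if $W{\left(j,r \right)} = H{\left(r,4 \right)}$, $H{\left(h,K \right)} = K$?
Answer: $-2916$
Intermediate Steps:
$W{\left(j,r \right)} = 4$
$W{\left(-5,4 \right)} \left(-9\right)^{3} = 4 \left(-9\right)^{3} = 4 \left(-729\right) = -2916$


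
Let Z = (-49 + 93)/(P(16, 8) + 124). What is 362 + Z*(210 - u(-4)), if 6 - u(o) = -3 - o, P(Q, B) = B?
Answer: 1291/3 ≈ 430.33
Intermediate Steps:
u(o) = 9 + o (u(o) = 6 - (-3 - o) = 6 + (3 + o) = 9 + o)
Z = ⅓ (Z = (-49 + 93)/(8 + 124) = 44/132 = 44*(1/132) = ⅓ ≈ 0.33333)
362 + Z*(210 - u(-4)) = 362 + (210 - (9 - 4))/3 = 362 + (210 - 1*5)/3 = 362 + (210 - 5)/3 = 362 + (⅓)*205 = 362 + 205/3 = 1291/3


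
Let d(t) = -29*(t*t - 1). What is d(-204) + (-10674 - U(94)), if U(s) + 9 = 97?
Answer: -1217597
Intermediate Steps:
U(s) = 88 (U(s) = -9 + 97 = 88)
d(t) = 29 - 29*t**2 (d(t) = -29*(t**2 - 1) = -29*(-1 + t**2) = 29 - 29*t**2)
d(-204) + (-10674 - U(94)) = (29 - 29*(-204)**2) + (-10674 - 1*88) = (29 - 29*41616) + (-10674 - 88) = (29 - 1206864) - 10762 = -1206835 - 10762 = -1217597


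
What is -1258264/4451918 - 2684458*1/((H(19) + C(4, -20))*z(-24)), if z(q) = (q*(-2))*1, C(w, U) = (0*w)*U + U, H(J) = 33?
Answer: -2987943011795/694499208 ≈ -4302.3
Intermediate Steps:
C(w, U) = U (C(w, U) = 0*U + U = 0 + U = U)
z(q) = -2*q (z(q) = -2*q*1 = -2*q)
-1258264/4451918 - 2684458*1/((H(19) + C(4, -20))*z(-24)) = -1258264/4451918 - 2684458*1/(48*(33 - 20)) = -1258264*1/4451918 - 2684458/(48*13) = -629132/2225959 - 2684458/624 = -629132/2225959 - 2684458*1/624 = -629132/2225959 - 1342229/312 = -2987943011795/694499208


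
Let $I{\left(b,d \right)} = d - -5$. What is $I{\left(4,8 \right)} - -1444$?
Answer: $1457$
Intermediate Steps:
$I{\left(b,d \right)} = 5 + d$ ($I{\left(b,d \right)} = d + 5 = 5 + d$)
$I{\left(4,8 \right)} - -1444 = \left(5 + 8\right) - -1444 = 13 + 1444 = 1457$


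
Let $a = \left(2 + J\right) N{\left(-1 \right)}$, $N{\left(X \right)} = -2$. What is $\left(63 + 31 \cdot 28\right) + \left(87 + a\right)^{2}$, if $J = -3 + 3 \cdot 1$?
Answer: $7820$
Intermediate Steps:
$J = 0$ ($J = -3 + 3 = 0$)
$a = -4$ ($a = \left(2 + 0\right) \left(-2\right) = 2 \left(-2\right) = -4$)
$\left(63 + 31 \cdot 28\right) + \left(87 + a\right)^{2} = \left(63 + 31 \cdot 28\right) + \left(87 - 4\right)^{2} = \left(63 + 868\right) + 83^{2} = 931 + 6889 = 7820$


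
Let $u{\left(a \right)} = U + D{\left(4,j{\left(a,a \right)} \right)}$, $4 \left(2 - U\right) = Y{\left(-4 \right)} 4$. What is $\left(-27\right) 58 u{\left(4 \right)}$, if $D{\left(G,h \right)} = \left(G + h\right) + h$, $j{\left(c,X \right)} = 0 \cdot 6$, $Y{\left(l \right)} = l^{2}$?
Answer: $15660$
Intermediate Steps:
$j{\left(c,X \right)} = 0$
$D{\left(G,h \right)} = G + 2 h$
$U = -14$ ($U = 2 - \frac{\left(-4\right)^{2} \cdot 4}{4} = 2 - \frac{16 \cdot 4}{4} = 2 - 16 = -14$)
$u{\left(a \right)} = -10$ ($u{\left(a \right)} = -14 + \left(4 + 2 \cdot 0\right) = -14 + \left(4 + 0\right) = -14 + 4 = -10$)
$\left(-27\right) 58 u{\left(4 \right)} = \left(-27\right) 58 \left(-10\right) = \left(-1566\right) \left(-10\right) = 15660$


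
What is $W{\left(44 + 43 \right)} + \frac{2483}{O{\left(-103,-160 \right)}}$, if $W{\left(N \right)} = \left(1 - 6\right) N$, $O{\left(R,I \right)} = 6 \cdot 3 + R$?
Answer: $- \frac{39458}{85} \approx -464.21$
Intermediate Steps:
$O{\left(R,I \right)} = 18 + R$
$W{\left(N \right)} = - 5 N$
$W{\left(44 + 43 \right)} + \frac{2483}{O{\left(-103,-160 \right)}} = - 5 \left(44 + 43\right) + \frac{2483}{18 - 103} = \left(-5\right) 87 + \frac{2483}{-85} = -435 + 2483 \left(- \frac{1}{85}\right) = -435 - \frac{2483}{85} = - \frac{39458}{85}$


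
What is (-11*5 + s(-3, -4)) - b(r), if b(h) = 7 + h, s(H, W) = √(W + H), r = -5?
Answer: -57 + I*√7 ≈ -57.0 + 2.6458*I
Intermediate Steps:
s(H, W) = √(H + W)
(-11*5 + s(-3, -4)) - b(r) = (-11*5 + √(-3 - 4)) - (7 - 5) = (-55 + √(-7)) - 1*2 = (-55 + I*√7) - 2 = -57 + I*√7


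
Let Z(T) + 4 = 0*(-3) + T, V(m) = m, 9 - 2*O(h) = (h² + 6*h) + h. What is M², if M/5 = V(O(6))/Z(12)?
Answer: 119025/256 ≈ 464.94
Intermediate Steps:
O(h) = 9/2 - 7*h/2 - h²/2 (O(h) = 9/2 - ((h² + 6*h) + h)/2 = 9/2 - (h² + 7*h)/2 = 9/2 + (-7*h/2 - h²/2) = 9/2 - 7*h/2 - h²/2)
Z(T) = -4 + T (Z(T) = -4 + (0*(-3) + T) = -4 + (0 + T) = -4 + T)
M = -345/16 (M = 5*((9/2 - 7/2*6 - ½*6²)/(-4 + 12)) = 5*((9/2 - 21 - ½*36)/8) = 5*((9/2 - 21 - 18)*(⅛)) = 5*(-69/2*⅛) = 5*(-69/16) = -345/16 ≈ -21.563)
M² = (-345/16)² = 119025/256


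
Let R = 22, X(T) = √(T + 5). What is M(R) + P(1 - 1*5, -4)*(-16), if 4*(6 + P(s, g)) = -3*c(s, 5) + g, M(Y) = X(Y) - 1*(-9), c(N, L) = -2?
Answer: 97 + 3*√3 ≈ 102.20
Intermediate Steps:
X(T) = √(5 + T)
M(Y) = 9 + √(5 + Y) (M(Y) = √(5 + Y) - 1*(-9) = √(5 + Y) + 9 = 9 + √(5 + Y))
P(s, g) = -9/2 + g/4 (P(s, g) = -6 + (-3*(-2) + g)/4 = -6 + (6 + g)/4 = -6 + (3/2 + g/4) = -9/2 + g/4)
M(R) + P(1 - 1*5, -4)*(-16) = (9 + √(5 + 22)) + (-9/2 + (¼)*(-4))*(-16) = (9 + √27) + (-9/2 - 1)*(-16) = (9 + 3*√3) - 11/2*(-16) = (9 + 3*√3) + 88 = 97 + 3*√3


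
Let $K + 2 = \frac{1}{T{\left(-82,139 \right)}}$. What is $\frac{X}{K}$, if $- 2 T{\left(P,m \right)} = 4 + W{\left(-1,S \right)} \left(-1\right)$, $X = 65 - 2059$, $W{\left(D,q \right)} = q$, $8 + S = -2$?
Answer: $\frac{13958}{15} \approx 930.53$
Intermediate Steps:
$S = -10$ ($S = -8 - 2 = -10$)
$X = -1994$ ($X = 65 - 2059 = -1994$)
$T{\left(P,m \right)} = -7$ ($T{\left(P,m \right)} = - \frac{4 - -10}{2} = - \frac{4 + 10}{2} = \left(- \frac{1}{2}\right) 14 = -7$)
$K = - \frac{15}{7}$ ($K = -2 + \frac{1}{-7} = -2 - \frac{1}{7} = - \frac{15}{7} \approx -2.1429$)
$\frac{X}{K} = - \frac{1994}{- \frac{15}{7}} = \left(-1994\right) \left(- \frac{7}{15}\right) = \frac{13958}{15}$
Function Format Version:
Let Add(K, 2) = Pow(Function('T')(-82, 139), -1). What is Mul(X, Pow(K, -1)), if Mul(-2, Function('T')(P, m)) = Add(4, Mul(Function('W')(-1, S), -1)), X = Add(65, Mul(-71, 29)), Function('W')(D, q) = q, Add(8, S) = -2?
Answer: Rational(13958, 15) ≈ 930.53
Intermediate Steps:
S = -10 (S = Add(-8, -2) = -10)
X = -1994 (X = Add(65, -2059) = -1994)
Function('T')(P, m) = -7 (Function('T')(P, m) = Mul(Rational(-1, 2), Add(4, Mul(-10, -1))) = Mul(Rational(-1, 2), Add(4, 10)) = Mul(Rational(-1, 2), 14) = -7)
K = Rational(-15, 7) (K = Add(-2, Pow(-7, -1)) = Add(-2, Rational(-1, 7)) = Rational(-15, 7) ≈ -2.1429)
Mul(X, Pow(K, -1)) = Mul(-1994, Pow(Rational(-15, 7), -1)) = Mul(-1994, Rational(-7, 15)) = Rational(13958, 15)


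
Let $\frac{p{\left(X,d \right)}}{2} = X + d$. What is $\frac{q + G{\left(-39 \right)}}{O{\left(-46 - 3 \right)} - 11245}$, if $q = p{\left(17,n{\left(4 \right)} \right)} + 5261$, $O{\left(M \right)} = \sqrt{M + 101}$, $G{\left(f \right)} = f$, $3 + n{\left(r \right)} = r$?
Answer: $- \frac{4548170}{9726921} - \frac{10516 \sqrt{13}}{126449973} \approx -0.46789$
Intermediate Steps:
$n{\left(r \right)} = -3 + r$
$p{\left(X,d \right)} = 2 X + 2 d$ ($p{\left(X,d \right)} = 2 \left(X + d\right) = 2 X + 2 d$)
$O{\left(M \right)} = \sqrt{101 + M}$
$q = 5297$ ($q = \left(2 \cdot 17 + 2 \left(-3 + 4\right)\right) + 5261 = \left(34 + 2 \cdot 1\right) + 5261 = \left(34 + 2\right) + 5261 = 36 + 5261 = 5297$)
$\frac{q + G{\left(-39 \right)}}{O{\left(-46 - 3 \right)} - 11245} = \frac{5297 - 39}{\sqrt{101 - 49} - 11245} = \frac{5258}{\sqrt{101 - 49} - 11245} = \frac{5258}{\sqrt{52} - 11245} = \frac{5258}{2 \sqrt{13} - 11245} = \frac{5258}{-11245 + 2 \sqrt{13}}$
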